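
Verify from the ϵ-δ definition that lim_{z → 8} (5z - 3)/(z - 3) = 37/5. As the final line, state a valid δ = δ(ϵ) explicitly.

δ = min(5/2, (25/24)ϵ)

Let ϵ > 0. We want δ > 0 with 0 < |z − 8| < δ ⇒ |(5z - 3)/(z - 3) − (37/5)| < ϵ.
Combining over a common denominator, (5z - 3)/(z - 3) − (37/5) = [(5z - 3)·5 − 37·(z - 3)] / [5·(z - 3)] = -12(z − 8) / (5(z - 3)).
So |(5z - 3)/(z - 3) − (37/5)| = 12|z − 8| / (5·|z − 3|).
Restrict δ ≤ 5/2. Then |z − 8| < 5/2 gives |z − 3| = |(z − 8) + 5| ≥ 5 − 5/2 = 5/2.
Hence |(5z - 3)/(z - 3) − (37/5)| < 12|z − 8|/(5·(5/2)) = (24/25)|z − 8|, which is < ϵ once |z − 8| < (25/24)ϵ.
Take δ = min(5/2, (25/24)ϵ). Then 0 < |z − 8| < δ forces both bounds, so |(5z - 3)/(z - 3) − (37/5)| < ϵ.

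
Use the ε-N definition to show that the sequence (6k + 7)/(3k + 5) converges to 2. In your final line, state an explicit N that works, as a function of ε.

N = 1/ε

Let ε > 0. For k ≥ 1, |(6k + 7)/(3k + 5) − 2| = |-9|/(3(3k + 5)) = 9/(3(3k + 5)).
Since 3k + 5 ≥ 3k for k ≥ 1, this is ≤ 9/(3·3k) = 1/k.
So |(6k + 7)/(3k + 5) − 2| < ε whenever k > 1/ε.
Take N = 1/ε. If k > N then |(6k + 7)/(3k + 5) − 2| ≤ 1/k < ε.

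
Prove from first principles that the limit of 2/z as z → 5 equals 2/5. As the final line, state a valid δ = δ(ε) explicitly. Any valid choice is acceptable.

δ = min(5/2, (25/4)ε)

Let ε > 0 be given. We seek δ > 0 such that 0 < |z − 5| < δ implies |2/z − (2/5)| < ε.
|2/z − (2/5)| = 2·|5 − z|/(5·|z|) = 2|z − 5|/(5|z|).
Require δ ≤ 5/2 so that |z| > 5 − 5/2 = 5/2, hence 5|z| > 25/2.
Then |2/z − (2/5)| < 2|z − 5|/(25/2), which is < ε when |z − 5| < (25/4)ε.
Take δ = min(5/2, (25/4)ε). Then 0 < |z − 5| < δ gives both |z − 5| < 5/2 and |z − 5| < (25/4)ε, so |2/z − (2/5)| < ε.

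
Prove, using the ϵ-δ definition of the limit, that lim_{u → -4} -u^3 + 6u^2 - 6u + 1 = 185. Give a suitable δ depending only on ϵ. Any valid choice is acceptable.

δ = min(1, ϵ/121)

Fix ϵ > 0. We want δ > 0 such that 0 < |u + 4| < δ implies |(-u^3 + 6u^2 - 6u + 1) − 185| < ϵ.
(-u^3 + 6u^2 - 6u + 1) − 185 = -u^3 + 6u^2 - 6u - 184 = (u + 4)(-u^2 + 10u - 46).
So |(-u^3 + 6u^2 - 6u + 1) − 185| = |u + 4|·|-u^2 + 10u - 46|.
Require δ ≤ 1. Then |u + 4| < 1 gives |u| < 5, and by the triangle inequality |-u^2 + 10u - 46| ≤ 5^2 + 10·5 + 46 = 121.
Hence |(-u^3 + 6u^2 - 6u + 1) − 185| ≤ 121|u + 4| < ϵ provided |u + 4| < ϵ/121.
Take δ = min(1, ϵ/121). Then 0 < |u + 4| < δ gives both |u + 4| < 1 and |u + 4| < ϵ/121, so |(-u^3 + 6u^2 - 6u + 1) − 185| < ϵ.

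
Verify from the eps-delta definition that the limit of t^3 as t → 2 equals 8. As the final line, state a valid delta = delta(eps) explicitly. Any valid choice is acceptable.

delta = min(1, eps/19)

Fix eps > 0. We seek delta > 0 with 0 < |t − 2| < delta ⇒ |t^3 − 8| < eps.
Factor: t^3 − 8 = (t − 2)(t^2 + 2t + 4), so |t^3 − 8| = |t − 2|·|t^2 + 2t + 4|.
Restrict delta ≤ 1. Then |t − 2| < 1 gives |t| < 3, so by the triangle inequality |t^2 + 2t + 4| ≤ 3^2 + 2·3 + 4 = 19.
Hence |t^3 − 8| ≤ 19|t − 2|, which is < eps once |t − 2| < eps/19.
Take delta = min(1, eps/19). If 0 < |t − 2| < delta then both bounds hold and |t^3 − 8| ≤ 19|t − 2| < 19·(eps/19) = eps.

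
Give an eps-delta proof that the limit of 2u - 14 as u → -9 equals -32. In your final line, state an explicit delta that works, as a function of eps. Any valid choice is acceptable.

Fix eps > 0. We need delta > 0 so that 0 < |u + 9| < delta implies |(2u - 14) + 32| < eps.
Since (2u - 14) + 32 = 2(u + 9), we have |(2u - 14) + 32| = 2|u + 9|.
Thus it suffices that |u + 9| < eps/2.
Take delta = eps/2. If 0 < |u + 9| < delta then |(2u - 14) + 32| = 2|u + 9| < 2·(eps/2) = eps.

delta = eps/2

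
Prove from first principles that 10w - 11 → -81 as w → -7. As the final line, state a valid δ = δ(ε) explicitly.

Let ε > 0. We need δ > 0 so that 0 < |w + 7| < δ implies |(10w - 11) + 81| < ε.
Since (10w - 11) + 81 = 10(w + 7), we have |(10w - 11) + 81| = 10|w + 7|.
Thus it suffices that |w + 7| < ε/10.
Choosing δ = ε/10 gives |(10w - 11) + 81| = 10|w + 7| < ε whenever |w + 7| < δ.

δ = ε/10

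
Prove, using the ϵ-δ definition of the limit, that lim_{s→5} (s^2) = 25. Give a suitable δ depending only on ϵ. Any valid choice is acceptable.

Let ϵ > 0 be given. We seek δ > 0 with 0 < |s − 5| < δ ⇒ |s^2 − 25| < ϵ.
Factor: s^2 − 25 = (s − 5)(s + 5), so |s^2 − 25| = |s − 5|·|s + 5|.
Restrict δ ≤ 2. Then |s − 5| < 2 gives |s| < 7, so by the triangle inequality |s + 5| ≤ 7 + 5 = 12.
Hence |s^2 − 25| ≤ 12|s − 5|, which is < ϵ once |s − 5| < ϵ/12.
Take δ = min(2, ϵ/12). If 0 < |s − 5| < δ then both bounds hold and |s^2 − 25| ≤ 12|s − 5| < 12·(ϵ/12) = ϵ.

δ = min(2, ϵ/12)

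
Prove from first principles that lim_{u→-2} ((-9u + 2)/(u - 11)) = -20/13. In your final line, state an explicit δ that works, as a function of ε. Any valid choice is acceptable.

δ = min(13/2, (169/194)ε)

Suppose ε > 0. We want δ > 0 with 0 < |u + 2| < δ ⇒ |(-9u + 2)/(u - 11) + 20/13| < ε.
Combining over a common denominator, (-9u + 2)/(u - 11) + 20/13 = [(-9u + 2)·(-13) − 20·(u - 11)] / [(-13)·(u - 11)] = 97(u + 2) / ((-13)(u - 11)).
So |(-9u + 2)/(u - 11) + 20/13| = 97|u + 2| / (13·|u − 11|).
Require δ ≤ 13/2, so |u − 11| ≥ |-13| − |u + 2| > 13 − 13/2 = 13/2.
Hence |(-9u + 2)/(u - 11) + 20/13| < 97|u + 2|/(13·(13/2)) = (194/169)|u + 2|, which is < ε once |u + 2| < (169/194)ε.
Take δ = min(13/2, (169/194)ε). Then 0 < |u + 2| < δ forces both bounds, so |(-9u + 2)/(u - 11) + 20/13| < ε.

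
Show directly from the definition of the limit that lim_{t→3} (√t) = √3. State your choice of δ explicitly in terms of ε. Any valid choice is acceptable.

δ = min(3, √3·ε)

Suppose ε > 0. We want δ > 0 such that 0 < |t − 3| < δ implies |√t − √3| < ε.
Multiplying by the conjugate, |√t − √3| = |t − 3|/(√t + √3).
Restrict δ ≤ 3 so that |t − 3| < 3 forces t > 0, and then √t + √3 > √3.
Hence |√t − √3| < |t − 3|/√3, which is < ε once |t − 3| < √3·ε.
Take δ = min(3, √3·ε). If 0 < |t − 3| < δ then t > 0 and |√t − √3| < |t − 3|/√3 < ε.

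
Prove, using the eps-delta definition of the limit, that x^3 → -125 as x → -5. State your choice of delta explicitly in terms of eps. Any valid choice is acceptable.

delta = min(1, eps/91)

Let eps > 0 be given. We seek delta > 0 with 0 < |x + 5| < delta ⇒ |x^3 + 125| < eps.
Factor: x^3 + 125 = (x + 5)(x^2 - 5x + 25), so |x^3 + 125| = |x + 5|·|x^2 - 5x + 25|.
Restrict delta ≤ 1. Then |x + 5| < 1 gives |x| < 6, so by the triangle inequality |x^2 - 5x + 25| ≤ 6^2 + 5·6 + 25 = 91.
Hence |x^3 + 125| ≤ 91|x + 5|, which is < eps once |x + 5| < eps/91.
Take delta = min(1, eps/91). If 0 < |x + 5| < delta then both bounds hold and |x^3 + 125| ≤ 91|x + 5| < 91·(eps/91) = eps.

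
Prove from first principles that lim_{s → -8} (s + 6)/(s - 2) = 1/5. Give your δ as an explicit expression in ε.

Let ε > 0 be given. We want δ > 0 with 0 < |s + 8| < δ ⇒ |(s + 6)/(s - 2) − (1/5)| < ε.
Combining over a common denominator, (s + 6)/(s - 2) − (1/5) = [(s + 6)·(-10) − (-2)·(s - 2)] / [(-10)·(s - 2)] = -8(s + 8) / ((-10)(s - 2)).
So |(s + 6)/(s - 2) − (1/5)| = 8|s + 8| / (10·|s − 2|).
Restrict δ ≤ 5. Then |s + 8| < 5 gives |s − 2| = |(s + 8) + (-10)| ≥ 10 − 5 = 5.
Hence |(s + 6)/(s - 2) − (1/5)| < 8|s + 8|/(10·5) = (4/25)|s + 8|, which is < ε once |s + 8| < (25/4)ε.
Take δ = min(5, (25/4)ε). Then 0 < |s + 8| < δ forces both bounds, so |(s + 6)/(s - 2) − (1/5)| < ε.

δ = min(5, (25/4)ε)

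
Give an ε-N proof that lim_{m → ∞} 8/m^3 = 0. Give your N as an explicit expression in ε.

N = (8/ε)^{1/3}

Suppose ε > 0. For m ≥ 1, |8/m^3 − 0| = 8/m^3.
8/m^3 < ε ⇔ m^3 > 8/ε ⇔ m > (8/ε)^{1/3}.
Take N = (8/ε)^{1/3}. Then m > N implies 8/m^3 < ε.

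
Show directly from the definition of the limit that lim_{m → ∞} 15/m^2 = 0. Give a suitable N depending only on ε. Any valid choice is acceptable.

N = (15/ε)^{1/2}

Let ε > 0 be given. For m ≥ 1, |15/m^2 − 0| = 15/m^2.
15/m^2 < ε ⇔ m^2 > 15/ε ⇔ m > (15/ε)^{1/2}.
Take N = (15/ε)^{1/2}. Then m > N implies 15/m^2 < ε.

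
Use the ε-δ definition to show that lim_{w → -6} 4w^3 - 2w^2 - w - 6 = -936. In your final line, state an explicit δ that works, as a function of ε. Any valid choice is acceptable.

Suppose ε > 0. We want δ > 0 such that 0 < |w + 6| < δ implies |(4w^3 - 2w^2 - w - 6) + 936| < ε.
(4w^3 - 2w^2 - w - 6) + 936 = 4w^3 - 2w^2 - w + 930 = (w + 6)(4w^2 - 26w + 155).
So |(4w^3 - 2w^2 - w - 6) + 936| = |w + 6|·|4w^2 - 26w + 155|.
Assume first that |w + 6| < 1, so |w| < 7. Then |4w^2 - 26w + 155| ≤ 4·7^2 + 26·7 + 155 = 533.
Hence |(4w^3 - 2w^2 - w - 6) + 936| ≤ 533|w + 6| < ε provided |w + 6| < ε/533.
Choosing δ = min(1, ε/533) ensures both conditions, hence |(4w^3 - 2w^2 - w - 6) + 936| < ε.

δ = min(1, ε/533)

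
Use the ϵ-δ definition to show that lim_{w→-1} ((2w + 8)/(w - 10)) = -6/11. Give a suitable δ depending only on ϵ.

δ = min(11/2, (121/56)ϵ)

Suppose ϵ > 0. We want δ > 0 with 0 < |w + 1| < δ ⇒ |(2w + 8)/(w - 10) + 6/11| < ϵ.
Combining over a common denominator, (2w + 8)/(w - 10) + 6/11 = [(2w + 8)·(-11) − 6·(w - 10)] / [(-11)·(w - 10)] = -28(w + 1) / ((-11)(w - 10)).
So |(2w + 8)/(w - 10) + 6/11| = 28|w + 1| / (11·|w − 10|).
Restrict δ ≤ 11/2. Then |w + 1| < 11/2 gives |w − 10| = |(w + 1) + (-11)| ≥ 11 − 11/2 = 11/2.
Hence |(2w + 8)/(w - 10) + 6/11| < 28|w + 1|/(11·(11/2)) = (56/121)|w + 1|, which is < ϵ once |w + 1| < (121/56)ϵ.
Take δ = min(11/2, (121/56)ϵ). Then 0 < |w + 1| < δ forces both bounds, so |(2w + 8)/(w - 10) + 6/11| < ϵ.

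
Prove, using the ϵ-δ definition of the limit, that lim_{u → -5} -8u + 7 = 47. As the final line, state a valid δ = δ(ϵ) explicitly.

δ = ϵ/8

Let ϵ > 0 be given. We need δ > 0 so that 0 < |u + 5| < δ implies |(-8u + 7) − 47| < ϵ.
Since (-8u + 7) − 47 = -8(u + 5), we have |(-8u + 7) − 47| = 8|u + 5|.
So 8|u + 5| < ϵ exactly when |u + 5| < ϵ/8.
Take δ = ϵ/8. If 0 < |u + 5| < δ then |(-8u + 7) − 47| = 8|u + 5| < 8·(ϵ/8) = ϵ.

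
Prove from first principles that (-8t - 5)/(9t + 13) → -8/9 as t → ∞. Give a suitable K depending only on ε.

Suppose ε > 0. We seek K > 0 such that t > K implies |(-8t - 5)/(9t + 13) + 8/9| < ε.
(-8t - 5)/(9t + 13) + 8/9 = (9(-8t - 5) − (-8)(9t + 13)) / (9(9t + 13)) = 59/(9(9t + 13)).
For t > 0 we have 9t + 13 > 9t, so |(-8t - 5)/(9t + 13) + 8/9| = 59/(9(9t + 13)) < 59/(9·9t) = (59/81)/t.
Thus |(-8t - 5)/(9t + 13) + 8/9| < ε whenever t > (59/81)/ε.
Take K = (59/81)/ε. If t > K then |(-8t - 5)/(9t + 13) + 8/9| < (59/81)/t < ε.

K = (59/81)/ε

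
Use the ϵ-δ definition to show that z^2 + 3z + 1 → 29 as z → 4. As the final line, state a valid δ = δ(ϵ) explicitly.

δ = min(1, ϵ/12)

Let ϵ > 0 be given. We want δ > 0 such that 0 < |z − 4| < δ implies |(z^2 + 3z + 1) − 29| < ϵ.
(z^2 + 3z + 1) − 29 = z^2 + 3z - 28 = (z − 4)(z + 7).
So |(z^2 + 3z + 1) − 29| = |z − 4|·|z + 7|.
Require δ ≤ 1. Then |z − 4| < 1 gives |z| < 5, and by the triangle inequality |z + 7| ≤ 5 + 7 = 12.
Hence |(z^2 + 3z + 1) − 29| ≤ 12|z − 4| < ϵ provided |z − 4| < ϵ/12.
Choosing δ = min(1, ϵ/12) ensures both conditions, hence |(z^2 + 3z + 1) − 29| < ϵ.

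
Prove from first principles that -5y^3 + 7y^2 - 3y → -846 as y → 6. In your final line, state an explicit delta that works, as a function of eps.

Let eps > 0 be given. We want delta > 0 such that 0 < |y − 6| < delta implies |(-5y^3 + 7y^2 - 3y) + 846| < eps.
(-5y^3 + 7y^2 - 3y) + 846 = -5y^3 + 7y^2 - 3y + 846 = (y − 6)(-5y^2 - 23y - 141).
So |(-5y^3 + 7y^2 - 3y) + 846| = |y − 6|·|-5y^2 - 23y - 141|.
Require delta ≤ 1. Then |y − 6| < 1 gives |y| < 7, and by the triangle inequality |-5y^2 - 23y - 141| ≤ 5·7^2 + 23·7 + 141 = 547.
Hence |(-5y^3 + 7y^2 - 3y) + 846| ≤ 547|y − 6| < eps provided |y − 6| < eps/547.
Take delta = min(1, eps/547). Then 0 < |y − 6| < delta gives both |y − 6| < 1 and |y − 6| < eps/547, so |(-5y^3 + 7y^2 - 3y) + 846| < eps.

delta = min(1, eps/547)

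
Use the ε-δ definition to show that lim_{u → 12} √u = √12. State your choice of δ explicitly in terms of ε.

δ = min(12, √12·ε)

Let ε > 0. We want δ > 0 such that 0 < |u − 12| < δ implies |√u − √12| < ε.
Rationalise: √u − √12 = (u − 12)/(√u + √12), so |√u − √12| = |u − 12|/(√u + √12).
Restrict δ ≤ 12 so that |u − 12| < 12 forces u > 0, and then √u + √12 > √12.
Hence |√u − √12| < |u − 12|/√12, which is < ε once |u − 12| < √12·ε.
Take δ = min(12, √12·ε). If 0 < |u − 12| < δ then u > 0 and |√u − √12| < |u − 12|/√12 < ε.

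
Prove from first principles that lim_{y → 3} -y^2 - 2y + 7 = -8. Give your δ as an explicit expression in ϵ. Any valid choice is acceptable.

δ = min(2, ϵ/10)

Let ϵ > 0 be given. We want δ > 0 such that 0 < |y − 3| < δ implies |(-y^2 - 2y + 7) + 8| < ϵ.
(-y^2 - 2y + 7) + 8 = -y^2 - 2y + 15 = (y − 3)(-y - 5).
So |(-y^2 - 2y + 7) + 8| = |y − 3|·|-y - 5|.
Assume first that |y − 3| < 2, so |y| < 5. Then |-y - 5| ≤ 5 + 5 = 10.
Hence |(-y^2 - 2y + 7) + 8| ≤ 10|y − 3| < ϵ provided |y − 3| < ϵ/10.
Choosing δ = min(2, ϵ/10) ensures both conditions, hence |(-y^2 - 2y + 7) + 8| < ϵ.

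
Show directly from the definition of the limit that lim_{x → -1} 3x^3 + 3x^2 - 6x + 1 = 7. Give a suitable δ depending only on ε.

δ = min(1, ε/18)

Suppose ε > 0. We want δ > 0 such that 0 < |x + 1| < δ implies |(3x^3 + 3x^2 - 6x + 1) − 7| < ε.
(3x^3 + 3x^2 - 6x + 1) − 7 = 3x^3 + 3x^2 - 6x - 6 = (x + 1)(3x^2 - 6).
So |(3x^3 + 3x^2 - 6x + 1) − 7| = |x + 1|·|3x^2 - 6|.
Assume first that |x + 1| < 1, so |x| < 2. Then |3x^2 - 6| ≤ 3·2^2 + 6 = 18.
Hence |(3x^3 + 3x^2 - 6x + 1) − 7| ≤ 18|x + 1| < ε provided |x + 1| < ε/18.
Take δ = min(1, ε/18). Then 0 < |x + 1| < δ gives both |x + 1| < 1 and |x + 1| < ε/18, so |(3x^3 + 3x^2 - 6x + 1) − 7| < ε.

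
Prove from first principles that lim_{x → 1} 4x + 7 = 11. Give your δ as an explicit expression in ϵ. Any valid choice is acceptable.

Let ϵ > 0. We need δ > 0 so that 0 < |x − 1| < δ implies |(4x + 7) − 11| < ϵ.
|(4x + 7) − 11| = |4x - 4| = 4|x − 1|.
Thus it suffices that |x − 1| < ϵ/4.
Choosing δ = ϵ/4 gives |(4x + 7) − 11| = 4|x − 1| < ϵ whenever |x − 1| < δ.

δ = ϵ/4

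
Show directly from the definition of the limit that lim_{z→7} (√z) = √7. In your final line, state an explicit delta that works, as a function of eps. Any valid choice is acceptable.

Fix eps > 0. We want delta > 0 such that 0 < |z − 7| < delta implies |√z − √7| < eps.
Multiplying by the conjugate, |√z − √7| = |z − 7|/(√z + √7).
Restrict delta ≤ 7 so that |z − 7| < 7 forces z > 0, and then √z + √7 > √7.
Hence |√z − √7| < |z − 7|/√7, which is < eps once |z − 7| < √7·eps.
Take delta = min(7, √7·eps). If 0 < |z − 7| < delta then z > 0 and |√z − √7| < |z − 7|/√7 < eps.

delta = min(7, √7·eps)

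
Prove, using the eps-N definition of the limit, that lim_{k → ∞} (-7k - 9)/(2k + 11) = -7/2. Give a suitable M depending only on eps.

M = (59/4)/eps

Fix eps > 0. For k ≥ 1, |(-7k - 9)/(2k + 11) + 7/2| = |59|/(2(2k + 11)) = 59/(2(2k + 11)).
Since 2k + 11 ≥ 2k for k ≥ 1, this is ≤ 59/(2·2k) = (59/4)/k.
So |(-7k - 9)/(2k + 11) + 7/2| < eps whenever k > (59/4)/eps.
Take M = (59/4)/eps. If k > M then |(-7k - 9)/(2k + 11) + 7/2| ≤ (59/4)/k < eps.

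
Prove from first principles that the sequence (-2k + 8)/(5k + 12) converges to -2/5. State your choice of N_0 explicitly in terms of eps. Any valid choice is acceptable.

Let eps > 0 be given. For k ≥ 1, |(-2k + 8)/(5k + 12) + 2/5| = |64|/(5(5k + 12)) = 64/(5(5k + 12)).
Since 5k + 12 ≥ 5k for k ≥ 1, this is ≤ 64/(5·5k) = (64/25)/k.
So |(-2k + 8)/(5k + 12) + 2/5| < eps whenever k > (64/25)/eps.
Take N_0 = (64/25)/eps. If k > N_0 then |(-2k + 8)/(5k + 12) + 2/5| ≤ (64/25)/k < eps.

N_0 = (64/25)/eps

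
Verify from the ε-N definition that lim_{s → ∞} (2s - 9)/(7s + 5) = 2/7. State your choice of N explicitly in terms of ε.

Let ε > 0 be given. We seek N > 0 such that s > N implies |(2s - 9)/(7s + 5) − (2/7)| < ε.
(2s - 9)/(7s + 5) − (2/7) = (7(2s - 9) − 2(7s + 5)) / (7(7s + 5)) = -73/(7(7s + 5)).
For s > 0 we have 7s + 5 > 7s, so |(2s - 9)/(7s + 5) − (2/7)| = 73/(7(7s + 5)) < 73/(7·7s) = (73/49)/s.
Thus |(2s - 9)/(7s + 5) − (2/7)| < ε whenever s > (73/49)/ε.
Take N = (73/49)/ε. If s > N then |(2s - 9)/(7s + 5) − (2/7)| < (73/49)/s < ε.

N = (73/49)/ε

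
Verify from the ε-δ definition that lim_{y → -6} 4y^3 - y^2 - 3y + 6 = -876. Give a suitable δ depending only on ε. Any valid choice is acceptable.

δ = min(2, ε/603)

Suppose ε > 0. We want δ > 0 such that 0 < |y + 6| < δ implies |(4y^3 - y^2 - 3y + 6) + 876| < ε.
(4y^3 - y^2 - 3y + 6) + 876 = 4y^3 - y^2 - 3y + 882 = (y + 6)(4y^2 - 25y + 147).
So |(4y^3 - y^2 - 3y + 6) + 876| = |y + 6|·|4y^2 - 25y + 147|.
Require δ ≤ 2. Then |y + 6| < 2 gives |y| < 8, and by the triangle inequality |4y^2 - 25y + 147| ≤ 4·8^2 + 25·8 + 147 = 603.
Hence |(4y^3 - y^2 - 3y + 6) + 876| ≤ 603|y + 6| < ε provided |y + 6| < ε/603.
Take δ = min(2, ε/603). Then 0 < |y + 6| < δ gives both |y + 6| < 2 and |y + 6| < ε/603, so |(4y^3 - y^2 - 3y + 6) + 876| < ε.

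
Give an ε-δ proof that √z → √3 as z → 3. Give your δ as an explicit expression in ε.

δ = min(3, √3·ε)

Let ε > 0 be given. We want δ > 0 such that 0 < |z − 3| < δ implies |√z − √3| < ε.
Rationalise: √z − √3 = (z − 3)/(√z + √3), so |√z − √3| = |z − 3|/(√z + √3).
Restrict δ ≤ 3 so that |z − 3| < 3 forces z > 0, and then √z + √3 > √3.
Hence |√z − √3| < |z − 3|/√3, which is < ε once |z − 3| < √3·ε.
Take δ = min(3, √3·ε). If 0 < |z − 3| < δ then z > 0 and |√z − √3| < |z − 3|/√3 < ε.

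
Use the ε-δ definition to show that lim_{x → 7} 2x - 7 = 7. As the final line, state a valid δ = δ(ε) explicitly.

Suppose ε > 0. We need δ > 0 so that 0 < |x − 7| < δ implies |(2x - 7) − 7| < ε.
Since (2x - 7) − 7 = 2(x − 7), we have |(2x - 7) − 7| = 2|x − 7|.
So 2|x − 7| < ε exactly when |x − 7| < ε/2.
Choosing δ = ε/2 gives |(2x - 7) − 7| = 2|x − 7| < ε whenever |x − 7| < δ.

δ = ε/2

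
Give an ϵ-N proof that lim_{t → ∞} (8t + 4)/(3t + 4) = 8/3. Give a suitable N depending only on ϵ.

N = (20/9)/ϵ

Suppose ϵ > 0. We seek N > 0 such that t > N implies |(8t + 4)/(3t + 4) − (8/3)| < ϵ.
(8t + 4)/(3t + 4) − (8/3) = (3(8t + 4) − 8(3t + 4)) / (3(3t + 4)) = -20/(3(3t + 4)).
For t > 0 we have 3t + 4 > 3t, so |(8t + 4)/(3t + 4) − (8/3)| = 20/(3(3t + 4)) < 20/(3·3t) = (20/9)/t.
Thus |(8t + 4)/(3t + 4) − (8/3)| < ϵ whenever t > (20/9)/ϵ.
Take N = (20/9)/ϵ. If t > N then |(8t + 4)/(3t + 4) − (8/3)| < (20/9)/t < ϵ.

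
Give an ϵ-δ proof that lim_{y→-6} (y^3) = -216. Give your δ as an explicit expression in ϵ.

δ = min(1, ϵ/127)

Suppose ϵ > 0. We seek δ > 0 with 0 < |y + 6| < δ ⇒ |y^3 + 216| < ϵ.
Factor: y^3 + 216 = (y + 6)(y^2 - 6y + 36), so |y^3 + 216| = |y + 6|·|y^2 - 6y + 36|.
Restrict δ ≤ 1. Then |y + 6| < 1 gives |y| < 7, so by the triangle inequality |y^2 - 6y + 36| ≤ 7^2 + 6·7 + 36 = 127.
Hence |y^3 + 216| ≤ 127|y + 6|, which is < ϵ once |y + 6| < ϵ/127.
Take δ = min(1, ϵ/127). If 0 < |y + 6| < δ then both bounds hold and |y^3 + 216| ≤ 127|y + 6| < 127·(ϵ/127) = ϵ.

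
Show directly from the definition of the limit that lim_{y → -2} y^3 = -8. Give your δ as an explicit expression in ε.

Let ε > 0. We seek δ > 0 with 0 < |y + 2| < δ ⇒ |y^3 + 8| < ε.
Factor: y^3 + 8 = (y + 2)(y^2 - 2y + 4), so |y^3 + 8| = |y + 2|·|y^2 - 2y + 4|.
Restrict δ ≤ 2. Then |y + 2| < 2 gives |y| < 4, so by the triangle inequality |y^2 - 2y + 4| ≤ 4^2 + 2·4 + 4 = 28.
Hence |y^3 + 8| ≤ 28|y + 2|, which is < ε once |y + 2| < ε/28.
Take δ = min(2, ε/28). If 0 < |y + 2| < δ then both bounds hold and |y^3 + 8| ≤ 28|y + 2| < 28·(ε/28) = ε.

δ = min(2, ε/28)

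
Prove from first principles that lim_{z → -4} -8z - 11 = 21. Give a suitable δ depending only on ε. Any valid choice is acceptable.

Suppose ε > 0. We need δ > 0 so that 0 < |z + 4| < δ implies |(-8z - 11) − 21| < ε.
Since (-8z - 11) − 21 = -8(z + 4), we have |(-8z - 11) − 21| = 8|z + 4|.
So 8|z + 4| < ε exactly when |z + 4| < ε/8.
Choosing δ = ε/8 gives |(-8z - 11) − 21| = 8|z + 4| < ε whenever |z + 4| < δ.

δ = ε/8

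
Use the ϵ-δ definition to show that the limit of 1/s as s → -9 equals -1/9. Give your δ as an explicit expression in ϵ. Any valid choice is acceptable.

δ = min(9/2, (81/2)ϵ)

Fix ϵ > 0. We seek δ > 0 such that 0 < |s + 9| < δ implies |1/s + 1/9| < ϵ.
|1/s + 1/9| = |-9 − s|/(9·|s|) = |s + 9|/(9|s|).
Restrict δ ≤ 9/2. Then |s + 9| < 9/2 gives |s| > 9/2, so 9|s| > 81/2.
Then |1/s + 1/9| < |s + 9|/(81/2), which is < ϵ when |s + 9| < (81/2)ϵ.
Take δ = min(9/2, (81/2)ϵ). Then 0 < |s + 9| < δ gives both |s + 9| < 9/2 and |s + 9| < (81/2)ϵ, so |1/s + 1/9| < ϵ.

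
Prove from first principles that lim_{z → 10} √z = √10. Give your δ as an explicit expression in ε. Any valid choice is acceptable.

Let ε > 0 be given. We want δ > 0 such that 0 < |z − 10| < δ implies |√z − √10| < ε.
Multiplying by the conjugate, |√z − √10| = |z − 10|/(√z + √10).
Restrict δ ≤ 10 so that |z − 10| < 10 forces z > 0, and then √z + √10 > √10.
Hence |√z − √10| < |z − 10|/√10, which is < ε once |z − 10| < √10·ε.
Take δ = min(10, √10·ε). If 0 < |z − 10| < δ then z > 0 and |√z − √10| < |z − 10|/√10 < ε.

δ = min(10, √10·ε)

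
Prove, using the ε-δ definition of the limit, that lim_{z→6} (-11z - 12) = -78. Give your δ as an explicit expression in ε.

Suppose ε > 0. We need δ > 0 so that 0 < |z − 6| < δ implies |(-11z - 12) + 78| < ε.
|(-11z - 12) + 78| = |-11z + 66| = 11|z − 6|.
So 11|z − 6| < ε exactly when |z − 6| < ε/11.
Take δ = ε/11. If 0 < |z − 6| < δ then |(-11z - 12) + 78| = 11|z − 6| < 11·(ε/11) = ε.

δ = ε/11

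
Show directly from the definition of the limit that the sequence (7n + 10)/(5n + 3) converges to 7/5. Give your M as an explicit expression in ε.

Fix ε > 0. For n ≥ 1, |(7n + 10)/(5n + 3) − (7/5)| = |29|/(5(5n + 3)) = 29/(5(5n + 3)).
Since 5n + 3 ≥ 5n for n ≥ 1, this is ≤ 29/(5·5n) = (29/25)/n.
So |(7n + 10)/(5n + 3) − (7/5)| < ε whenever n > (29/25)/ε.
Take M = (29/25)/ε. If n > M then |(7n + 10)/(5n + 3) − (7/5)| ≤ (29/25)/n < ε.

M = (29/25)/ε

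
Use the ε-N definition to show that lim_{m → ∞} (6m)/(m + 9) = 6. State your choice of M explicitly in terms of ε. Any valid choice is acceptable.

Let ε > 0 be given. For m ≥ 1, |(6m)/(m + 9) − 6| = |-54|/((m + 9)) = 54/((m + 9)).
Since m + 9 ≥ m for m ≥ 1, this is ≤ 54/(m) = 54/m.
So |(6m)/(m + 9) − 6| < ε whenever m > 54/ε.
Take M = 54/ε. If m > M then |(6m)/(m + 9) − 6| ≤ 54/m < ε.

M = 54/ε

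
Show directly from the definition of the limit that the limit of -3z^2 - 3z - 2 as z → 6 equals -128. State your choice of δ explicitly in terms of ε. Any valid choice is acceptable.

δ = min(1, ε/42)

Let ε > 0. We want δ > 0 such that 0 < |z − 6| < δ implies |(-3z^2 - 3z - 2) + 128| < ε.
(-3z^2 - 3z - 2) + 128 = -3z^2 - 3z + 126 = (z − 6)(-3z - 21).
So |(-3z^2 - 3z - 2) + 128| = |z − 6|·|-3z - 21|.
Assume first that |z − 6| < 1, so |z| < 7. Then |-3z - 21| ≤ 3·7 + 21 = 42.
Hence |(-3z^2 - 3z - 2) + 128| ≤ 42|z − 6| < ε provided |z − 6| < ε/42.
Take δ = min(1, ε/42). Then 0 < |z − 6| < δ gives both |z − 6| < 1 and |z − 6| < ε/42, so |(-3z^2 - 3z - 2) + 128| < ε.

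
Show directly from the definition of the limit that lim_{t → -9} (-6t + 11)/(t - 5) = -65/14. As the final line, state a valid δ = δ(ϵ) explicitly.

Let ϵ > 0 be given. We want δ > 0 with 0 < |t + 9| < δ ⇒ |(-6t + 11)/(t - 5) + 65/14| < ϵ.
Combining over a common denominator, (-6t + 11)/(t - 5) + 65/14 = [(-6t + 11)·(-14) − 65·(t - 5)] / [(-14)·(t - 5)] = 19(t + 9) / ((-14)(t - 5)).
So |(-6t + 11)/(t - 5) + 65/14| = 19|t + 9| / (14·|t − 5|).
Require δ ≤ 7, so |t − 5| ≥ |-14| − |t + 9| > 14 − 7 = 7.
Hence |(-6t + 11)/(t - 5) + 65/14| < 19|t + 9|/(14·7) = (19/98)|t + 9|, which is < ϵ once |t + 9| < (98/19)ϵ.
Take δ = min(7, (98/19)ϵ). Then 0 < |t + 9| < δ forces both bounds, so |(-6t + 11)/(t - 5) + 65/14| < ϵ.

δ = min(7, (98/19)ϵ)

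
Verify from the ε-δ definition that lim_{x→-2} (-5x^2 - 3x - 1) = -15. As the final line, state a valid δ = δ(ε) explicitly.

Suppose ε > 0. We want δ > 0 such that 0 < |x + 2| < δ implies |(-5x^2 - 3x - 1) + 15| < ε.
(-5x^2 - 3x - 1) + 15 = -5x^2 - 3x + 14 = (x + 2)(-5x + 7).
So |(-5x^2 - 3x - 1) + 15| = |x + 2|·|-5x + 7|.
Assume first that |x + 2| < 2, so |x| < 4. Then |-5x + 7| ≤ 5·4 + 7 = 27.
Hence |(-5x^2 - 3x - 1) + 15| ≤ 27|x + 2| < ε provided |x + 2| < ε/27.
Choosing δ = min(2, ε/27) ensures both conditions, hence |(-5x^2 - 3x - 1) + 15| < ε.

δ = min(2, ε/27)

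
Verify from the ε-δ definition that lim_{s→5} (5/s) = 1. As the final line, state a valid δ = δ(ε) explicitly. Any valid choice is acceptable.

δ = min(5/2, (5/2)ε)

Suppose ε > 0. We seek δ > 0 such that 0 < |s − 5| < δ implies |5/s − 1| < ε.
|5/s − 1| = 5·|5 − s|/(5·|s|) = 5|s − 5|/(5|s|).
Require δ ≤ 5/2 so that |s| > 5 − 5/2 = 5/2, hence 5|s| > 25/2.
Then |5/s − 1| < 5|s − 5|/(25/2), which is < ε when |s − 5| < (5/2)ε.
Take δ = min(5/2, (5/2)ε). Then 0 < |s − 5| < δ gives both |s − 5| < 5/2 and |s − 5| < (5/2)ε, so |5/s − 1| < ε.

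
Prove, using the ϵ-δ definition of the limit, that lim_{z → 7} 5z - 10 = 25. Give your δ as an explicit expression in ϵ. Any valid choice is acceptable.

Fix ϵ > 0. We need δ > 0 so that 0 < |z − 7| < δ implies |(5z - 10) − 25| < ϵ.
Since (5z - 10) − 25 = 5(z − 7), we have |(5z - 10) − 25| = 5|z − 7|.
Thus it suffices that |z − 7| < ϵ/5.
Take δ = ϵ/5. If 0 < |z − 7| < δ then |(5z - 10) − 25| = 5|z − 7| < 5·(ϵ/5) = ϵ.

δ = ϵ/5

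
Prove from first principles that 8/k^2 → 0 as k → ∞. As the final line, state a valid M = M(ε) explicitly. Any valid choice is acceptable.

M = (8/ε)^{1/2}

Fix ε > 0. For k ≥ 1, |8/k^2 − 0| = 8/k^2.
8/k^2 < ε ⇔ k^2 > 8/ε ⇔ k > (8/ε)^{1/2}.
Take M = (8/ε)^{1/2}. Then k > M implies 8/k^2 < ε.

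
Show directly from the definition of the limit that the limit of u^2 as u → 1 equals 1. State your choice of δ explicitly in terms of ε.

Let ε > 0 be given. We seek δ > 0 with 0 < |u − 1| < δ ⇒ |u^2 − 1| < ε.
Factor: u^2 − 1 = (u − 1)(u + 1), so |u^2 − 1| = |u − 1|·|u + 1|.
Restrict δ ≤ 1. Then |u − 1| < 1 gives |u| < 2, so by the triangle inequality |u + 1| ≤ 2 + 1 = 3.
Hence |u^2 − 1| ≤ 3|u − 1|, which is < ε once |u − 1| < ε/3.
Take δ = min(1, ε/3). If 0 < |u − 1| < δ then both bounds hold and |u^2 − 1| ≤ 3|u − 1| < 3·(ε/3) = ε.

δ = min(1, ε/3)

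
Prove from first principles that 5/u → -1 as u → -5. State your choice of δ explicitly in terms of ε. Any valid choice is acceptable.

δ = min(5/2, (5/2)ε)

Suppose ε > 0. We seek δ > 0 such that 0 < |u + 5| < δ implies |5/u + 1| < ε.
|5/u + 1| = 5·|-5 − u|/(5·|u|) = 5|u + 5|/(5|u|).
Restrict δ ≤ 5/2. Then |u + 5| < 5/2 gives |u| > 5/2, so 5|u| > 25/2.
Then |5/u + 1| < 5|u + 5|/(25/2), which is < ε when |u + 5| < (5/2)ε.
Take δ = min(5/2, (5/2)ε). Then 0 < |u + 5| < δ gives both |u + 5| < 5/2 and |u + 5| < (5/2)ε, so |5/u + 1| < ε.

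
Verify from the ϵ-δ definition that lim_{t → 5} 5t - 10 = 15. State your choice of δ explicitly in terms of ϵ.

δ = ϵ/5

Suppose ϵ > 0. We need δ > 0 so that 0 < |t − 5| < δ implies |(5t - 10) − 15| < ϵ.
|(5t - 10) − 15| = |5t - 25| = 5|t − 5|.
Thus it suffices that |t − 5| < ϵ/5.
Take δ = ϵ/5. If 0 < |t − 5| < δ then |(5t - 10) − 15| = 5|t − 5| < 5·(ϵ/5) = ϵ.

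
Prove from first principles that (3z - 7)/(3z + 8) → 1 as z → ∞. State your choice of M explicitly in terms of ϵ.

M = 5/ϵ

Suppose ϵ > 0. We seek M > 0 such that z > M implies |(3z - 7)/(3z + 8) − 1| < ϵ.
(3z - 7)/(3z + 8) − 1 = (3(3z - 7) − 3(3z + 8)) / (3(3z + 8)) = -45/(3(3z + 8)).
For z > 0 we have 3z + 8 > 3z, so |(3z - 7)/(3z + 8) − 1| = 45/(3(3z + 8)) < 45/(3·3z) = 5/z.
Thus |(3z - 7)/(3z + 8) − 1| < ϵ whenever z > 5/ϵ.
Take M = 5/ϵ. If z > M then |(3z - 7)/(3z + 8) − 1| < 5/z < ϵ.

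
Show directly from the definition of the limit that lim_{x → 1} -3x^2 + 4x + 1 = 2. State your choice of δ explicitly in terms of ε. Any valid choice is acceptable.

δ = min(1, ε/7)

Let ε > 0 be given. We want δ > 0 such that 0 < |x − 1| < δ implies |(-3x^2 + 4x + 1) − 2| < ε.
(-3x^2 + 4x + 1) − 2 = -3x^2 + 4x - 1 = (x − 1)(-3x + 1).
So |(-3x^2 + 4x + 1) − 2| = |x − 1|·|-3x + 1|.
Require δ ≤ 1. Then |x − 1| < 1 gives |x| < 2, and by the triangle inequality |-3x + 1| ≤ 3·2 + 1 = 7.
Hence |(-3x^2 + 4x + 1) − 2| ≤ 7|x − 1| < ε provided |x − 1| < ε/7.
Take δ = min(1, ε/7). Then 0 < |x − 1| < δ gives both |x − 1| < 1 and |x − 1| < ε/7, so |(-3x^2 + 4x + 1) − 2| < ε.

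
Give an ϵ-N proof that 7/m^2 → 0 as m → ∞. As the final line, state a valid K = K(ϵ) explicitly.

K = (7/ϵ)^{1/2}

Fix ϵ > 0. For m ≥ 1, |7/m^2 − 0| = 7/m^2.
7/m^2 < ϵ ⇔ m^2 > 7/ϵ ⇔ m > (7/ϵ)^{1/2}.
Take K = (7/ϵ)^{1/2}. Then m > K implies 7/m^2 < ϵ.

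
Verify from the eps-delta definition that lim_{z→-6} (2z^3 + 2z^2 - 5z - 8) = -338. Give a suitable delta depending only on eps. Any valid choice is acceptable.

delta = min(2, eps/263)

Suppose eps > 0. We want delta > 0 such that 0 < |z + 6| < delta implies |(2z^3 + 2z^2 - 5z - 8) + 338| < eps.
(2z^3 + 2z^2 - 5z - 8) + 338 = 2z^3 + 2z^2 - 5z + 330 = (z + 6)(2z^2 - 10z + 55).
So |(2z^3 + 2z^2 - 5z - 8) + 338| = |z + 6|·|2z^2 - 10z + 55|.
Require delta ≤ 2. Then |z + 6| < 2 gives |z| < 8, and by the triangle inequality |2z^2 - 10z + 55| ≤ 2·8^2 + 10·8 + 55 = 263.
Hence |(2z^3 + 2z^2 - 5z - 8) + 338| ≤ 263|z + 6| < eps provided |z + 6| < eps/263.
Take delta = min(2, eps/263). Then 0 < |z + 6| < delta gives both |z + 6| < 2 and |z + 6| < eps/263, so |(2z^3 + 2z^2 - 5z - 8) + 338| < eps.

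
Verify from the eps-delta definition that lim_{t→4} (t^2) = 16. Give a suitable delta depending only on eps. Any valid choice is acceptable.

Let eps > 0. We seek delta > 0 with 0 < |t − 4| < delta ⇒ |t^2 − 16| < eps.
Factor: t^2 − 16 = (t − 4)(t + 4), so |t^2 − 16| = |t − 4|·|t + 4|.
Restrict delta ≤ 2. Then |t − 4| < 2 gives |t| < 6, so by the triangle inequality |t + 4| ≤ 6 + 4 = 10.
Hence |t^2 − 16| ≤ 10|t − 4|, which is < eps once |t − 4| < eps/10.
Take delta = min(2, eps/10). If 0 < |t − 4| < delta then both bounds hold and |t^2 − 16| ≤ 10|t − 4| < 10·(eps/10) = eps.

delta = min(2, eps/10)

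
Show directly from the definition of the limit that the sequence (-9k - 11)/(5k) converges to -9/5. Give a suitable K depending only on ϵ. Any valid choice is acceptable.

Fix ϵ > 0. For k ≥ 1, |(-9k - 11)/(5k) + 9/5| = |-55|/(5(5k)) = 55/(5(5k)).
Since 5k ≥ 5k for k ≥ 1, this is ≤ 55/(5·5k) = (11/5)/k.
So |(-9k - 11)/(5k) + 9/5| < ϵ whenever k > (11/5)/ϵ.
Take K = (11/5)/ϵ. If k > K then |(-9k - 11)/(5k) + 9/5| ≤ (11/5)/k < ϵ.

K = (11/5)/ϵ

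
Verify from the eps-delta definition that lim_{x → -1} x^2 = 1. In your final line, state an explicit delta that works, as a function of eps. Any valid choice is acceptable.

Suppose eps > 0. We seek delta > 0 with 0 < |x + 1| < delta ⇒ |x^2 − 1| < eps.
Factor: x^2 − 1 = (x + 1)(x - 1), so |x^2 − 1| = |x + 1|·|x - 1|.
Impose delta ≤ 2 so that |x| < 3; then |x - 1| ≤ 4.
Hence |x^2 − 1| ≤ 4|x + 1|, which is < eps once |x + 1| < eps/4.
Take delta = min(2, eps/4). If 0 < |x + 1| < delta then both bounds hold and |x^2 − 1| ≤ 4|x + 1| < 4·(eps/4) = eps.

delta = min(2, eps/4)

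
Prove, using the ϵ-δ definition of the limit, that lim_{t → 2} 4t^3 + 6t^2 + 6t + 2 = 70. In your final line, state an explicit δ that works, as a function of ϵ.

δ = min(1, ϵ/112)

Let ϵ > 0 be given. We want δ > 0 such that 0 < |t − 2| < δ implies |(4t^3 + 6t^2 + 6t + 2) − 70| < ϵ.
(4t^3 + 6t^2 + 6t + 2) − 70 = 4t^3 + 6t^2 + 6t - 68 = (t − 2)(4t^2 + 14t + 34).
So |(4t^3 + 6t^2 + 6t + 2) − 70| = |t − 2|·|4t^2 + 14t + 34|.
Assume first that |t − 2| < 1, so |t| < 3. Then |4t^2 + 14t + 34| ≤ 4·3^2 + 14·3 + 34 = 112.
Hence |(4t^3 + 6t^2 + 6t + 2) − 70| ≤ 112|t − 2| < ϵ provided |t − 2| < ϵ/112.
Take δ = min(1, ϵ/112). Then 0 < |t − 2| < δ gives both |t − 2| < 1 and |t − 2| < ϵ/112, so |(4t^3 + 6t^2 + 6t + 2) − 70| < ϵ.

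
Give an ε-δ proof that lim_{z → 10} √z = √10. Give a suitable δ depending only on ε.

Fix ε > 0. We want δ > 0 such that 0 < |z − 10| < δ implies |√z − √10| < ε.
Rationalise: √z − √10 = (z − 10)/(√z + √10), so |√z − √10| = |z − 10|/(√z + √10).
Restrict δ ≤ 10 so that |z − 10| < 10 forces z > 0, and then √z + √10 > √10.
Hence |√z − √10| < |z − 10|/√10, which is < ε once |z − 10| < √10·ε.
Take δ = min(10, √10·ε). If 0 < |z − 10| < δ then z > 0 and |√z − √10| < |z − 10|/√10 < ε.

δ = min(10, √10·ε)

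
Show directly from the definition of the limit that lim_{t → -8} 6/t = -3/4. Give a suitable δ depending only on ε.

Let ε > 0 be given. We seek δ > 0 such that 0 < |t + 8| < δ implies |6/t + 3/4| < ε.
|6/t + 3/4| = 6·|-8 − t|/(8·|t|) = 6|t + 8|/(8|t|).
Require δ ≤ 4 so that |t| > 8 − 4 = 4, hence 8|t| > 32.
Then |6/t + 3/4| < 6|t + 8|/32, which is < ε when |t + 8| < (16/3)ε.
Take δ = min(4, (16/3)ε). Then 0 < |t + 8| < δ gives both |t + 8| < 4 and |t + 8| < (16/3)ε, so |6/t + 3/4| < ε.

δ = min(4, (16/3)ε)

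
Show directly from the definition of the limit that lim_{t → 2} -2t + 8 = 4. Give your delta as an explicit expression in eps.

delta = eps/2

Let eps > 0. We need delta > 0 so that 0 < |t − 2| < delta implies |(-2t + 8) − 4| < eps.
Since (-2t + 8) − 4 = -2(t − 2), we have |(-2t + 8) − 4| = 2|t − 2|.
Thus it suffices that |t − 2| < eps/2.
Take delta = eps/2. If 0 < |t − 2| < delta then |(-2t + 8) − 4| = 2|t − 2| < 2·(eps/2) = eps.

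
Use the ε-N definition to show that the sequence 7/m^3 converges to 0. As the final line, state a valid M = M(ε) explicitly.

M = (7/ε)^{1/3}

Fix ε > 0. For m ≥ 1, |7/m^3 − 0| = 7/m^3.
7/m^3 < ε ⇔ m^3 > 7/ε ⇔ m > (7/ε)^{1/3}.
Take M = (7/ε)^{1/3}. Then m > M implies 7/m^3 < ε.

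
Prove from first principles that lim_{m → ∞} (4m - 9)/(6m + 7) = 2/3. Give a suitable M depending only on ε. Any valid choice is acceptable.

M = (41/18)/ε

Let ε > 0 be given. For m ≥ 1, |(4m - 9)/(6m + 7) − (2/3)| = |-82|/(6(6m + 7)) = 82/(6(6m + 7)).
Since 6m + 7 ≥ 6m for m ≥ 1, this is ≤ 82/(6·6m) = (41/18)/m.
So |(4m - 9)/(6m + 7) − (2/3)| < ε whenever m > (41/18)/ε.
Take M = (41/18)/ε. If m > M then |(4m - 9)/(6m + 7) − (2/3)| ≤ (41/18)/m < ε.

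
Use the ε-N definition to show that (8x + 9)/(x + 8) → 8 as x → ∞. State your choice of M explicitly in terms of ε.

Let ε > 0 be given. We seek M > 0 such that x > M implies |(8x + 9)/(x + 8) − 8| < ε.
(8x + 9)/(x + 8) − 8 = ((8x + 9) − 8(x + 8)) / ((x + 8)) = -55/((x + 8)).
For x > 0 we have x + 8 > x, so |(8x + 9)/(x + 8) − 8| = 55/((x + 8)) < 55/(x) = 55/x.
Thus |(8x + 9)/(x + 8) − 8| < ε whenever x > 55/ε.
Take M = 55/ε. If x > M then |(8x + 9)/(x + 8) − 8| < 55/x < ε.

M = 55/ε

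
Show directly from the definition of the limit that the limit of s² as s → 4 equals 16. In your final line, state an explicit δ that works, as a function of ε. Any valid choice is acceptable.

δ = min(1, ε/9)

Suppose ε > 0. We seek δ > 0 with 0 < |s − 4| < δ ⇒ |s² − 16| < ε.
Factor: s² − 16 = (s − 4)(s + 4), so |s² − 16| = |s − 4|·|s + 4|.
Restrict δ ≤ 1. Then |s − 4| < 1 gives |s| < 5, so by the triangle inequality |s + 4| ≤ 5 + 4 = 9.
Hence |s² − 16| ≤ 9|s − 4|, which is < ε once |s − 4| < ε/9.
Take δ = min(1, ε/9). If 0 < |s − 4| < δ then both bounds hold and |s² − 16| ≤ 9|s − 4| < 9·(ε/9) = ε.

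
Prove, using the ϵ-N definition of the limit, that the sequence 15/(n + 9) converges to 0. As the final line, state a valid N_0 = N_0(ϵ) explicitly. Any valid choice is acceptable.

N_0 = 15/ϵ

Fix ϵ > 0. For n ≥ 1, |15/(n + 9) − 0| = 15/(n + 9) ≤ 15/n.
We need 15/n < ϵ, i.e. n > 15/ϵ.
Take N_0 = 15/ϵ. If n > N_0 then |15/(n + 9)| ≤ 15/n < ϵ.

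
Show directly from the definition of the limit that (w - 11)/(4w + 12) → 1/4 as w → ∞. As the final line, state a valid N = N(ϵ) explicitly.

N = (7/2)/ϵ

Let ϵ > 0. We seek N > 0 such that w > N implies |(w - 11)/(4w + 12) − (1/4)| < ϵ.
(w - 11)/(4w + 12) − (1/4) = (4(w - 11) − (4w + 12)) / (4(4w + 12)) = -56/(4(4w + 12)).
For w > 0 we have 4w + 12 > 4w, so |(w - 11)/(4w + 12) − (1/4)| = 56/(4(4w + 12)) < 56/(4·4w) = (7/2)/w.
Thus |(w - 11)/(4w + 12) − (1/4)| < ϵ whenever w > (7/2)/ϵ.
Take N = (7/2)/ϵ. If w > N then |(w - 11)/(4w + 12) − (1/4)| < (7/2)/w < ϵ.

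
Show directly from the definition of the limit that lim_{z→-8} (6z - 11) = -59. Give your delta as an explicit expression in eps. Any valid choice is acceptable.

Let eps > 0 be given. We need delta > 0 so that 0 < |z + 8| < delta implies |(6z - 11) + 59| < eps.
|(6z - 11) + 59| = |6z + 48| = 6|z + 8|.
Thus it suffices that |z + 8| < eps/6.
Choosing delta = eps/6 gives |(6z - 11) + 59| = 6|z + 8| < eps whenever |z + 8| < delta.

delta = eps/6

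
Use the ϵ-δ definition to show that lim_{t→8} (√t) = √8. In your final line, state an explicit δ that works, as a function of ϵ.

Fix ϵ > 0. We want δ > 0 such that 0 < |t − 8| < δ implies |√t − √8| < ϵ.
Rationalise: √t − √8 = (t − 8)/(√t + √8), so |√t − √8| = |t − 8|/(√t + √8).
Restrict δ ≤ 8 so that |t − 8| < 8 forces t > 0, and then √t + √8 > √8.
Hence |√t − √8| < |t − 8|/√8, which is < ϵ once |t − 8| < √8·ϵ.
Take δ = min(8, √8·ϵ). If 0 < |t − 8| < δ then t > 0 and |√t − √8| < |t − 8|/√8 < ϵ.

δ = min(8, √8·ϵ)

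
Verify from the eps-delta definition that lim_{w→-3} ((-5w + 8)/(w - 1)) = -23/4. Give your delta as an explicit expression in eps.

delta = min(2, (8/3)eps)

Let eps > 0 be given. We want delta > 0 with 0 < |w + 3| < delta ⇒ |(-5w + 8)/(w - 1) + 23/4| < eps.
Combining over a common denominator, (-5w + 8)/(w - 1) + 23/4 = [(-5w + 8)·(-4) − 23·(w - 1)] / [(-4)·(w - 1)] = -3(w + 3) / ((-4)(w - 1)).
So |(-5w + 8)/(w - 1) + 23/4| = 3|w + 3| / (4·|w − 1|).
Restrict delta ≤ 2. Then |w + 3| < 2 gives |w − 1| = |(w + 3) + (-4)| ≥ 4 − 2 = 2.
Hence |(-5w + 8)/(w - 1) + 23/4| < 3|w + 3|/(4·2) = (3/8)|w + 3|, which is < eps once |w + 3| < (8/3)eps.
Take delta = min(2, (8/3)eps). Then 0 < |w + 3| < delta forces both bounds, so |(-5w + 8)/(w - 1) + 23/4| < eps.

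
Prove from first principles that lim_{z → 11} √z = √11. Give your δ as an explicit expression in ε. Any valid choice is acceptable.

δ = min(11, √11·ε)

Fix ε > 0. We want δ > 0 such that 0 < |z − 11| < δ implies |√z − √11| < ε.
Rationalise: √z − √11 = (z − 11)/(√z + √11), so |√z − √11| = |z − 11|/(√z + √11).
Restrict δ ≤ 11 so that |z − 11| < 11 forces z > 0, and then √z + √11 > √11.
Hence |√z − √11| < |z − 11|/√11, which is < ε once |z − 11| < √11·ε.
Take δ = min(11, √11·ε). If 0 < |z − 11| < δ then z > 0 and |√z − √11| < |z − 11|/√11 < ε.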